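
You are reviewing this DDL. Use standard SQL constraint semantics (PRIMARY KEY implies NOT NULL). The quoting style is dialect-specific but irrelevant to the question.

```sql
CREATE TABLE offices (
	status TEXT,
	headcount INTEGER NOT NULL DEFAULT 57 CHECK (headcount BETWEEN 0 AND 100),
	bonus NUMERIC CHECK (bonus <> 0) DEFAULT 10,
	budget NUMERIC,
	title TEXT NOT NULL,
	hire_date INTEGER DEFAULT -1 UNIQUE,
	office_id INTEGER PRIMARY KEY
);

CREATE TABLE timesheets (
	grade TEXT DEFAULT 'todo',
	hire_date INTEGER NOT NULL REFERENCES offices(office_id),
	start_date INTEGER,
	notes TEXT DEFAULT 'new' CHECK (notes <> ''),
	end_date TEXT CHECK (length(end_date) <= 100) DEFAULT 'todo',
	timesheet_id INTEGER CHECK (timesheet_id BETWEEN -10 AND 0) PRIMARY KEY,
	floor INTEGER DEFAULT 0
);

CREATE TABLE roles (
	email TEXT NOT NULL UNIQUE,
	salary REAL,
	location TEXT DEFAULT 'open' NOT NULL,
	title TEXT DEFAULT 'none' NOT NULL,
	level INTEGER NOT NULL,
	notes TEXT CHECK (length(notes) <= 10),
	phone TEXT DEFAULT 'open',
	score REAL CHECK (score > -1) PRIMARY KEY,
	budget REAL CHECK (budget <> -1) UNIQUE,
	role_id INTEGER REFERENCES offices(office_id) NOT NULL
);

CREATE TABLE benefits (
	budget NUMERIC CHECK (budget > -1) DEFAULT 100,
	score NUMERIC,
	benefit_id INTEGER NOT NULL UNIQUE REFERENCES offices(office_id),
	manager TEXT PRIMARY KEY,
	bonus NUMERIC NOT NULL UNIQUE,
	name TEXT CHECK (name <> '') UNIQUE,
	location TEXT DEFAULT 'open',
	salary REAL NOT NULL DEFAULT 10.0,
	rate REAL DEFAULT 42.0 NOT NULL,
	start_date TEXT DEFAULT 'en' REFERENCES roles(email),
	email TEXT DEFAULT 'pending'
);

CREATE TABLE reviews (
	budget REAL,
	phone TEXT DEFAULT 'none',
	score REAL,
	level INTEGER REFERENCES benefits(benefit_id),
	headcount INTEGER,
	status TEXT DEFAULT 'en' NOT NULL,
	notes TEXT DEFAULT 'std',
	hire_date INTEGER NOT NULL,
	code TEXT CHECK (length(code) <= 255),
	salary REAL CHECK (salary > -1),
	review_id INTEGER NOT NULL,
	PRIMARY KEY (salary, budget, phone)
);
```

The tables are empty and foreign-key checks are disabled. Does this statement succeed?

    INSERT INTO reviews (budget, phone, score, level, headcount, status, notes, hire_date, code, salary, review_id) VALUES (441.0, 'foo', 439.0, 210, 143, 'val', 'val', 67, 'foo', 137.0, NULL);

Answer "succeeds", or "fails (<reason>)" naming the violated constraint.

fails (NOT NULL on review_id)

review_id is explicitly set to NULL, but review_id is declared NOT NULL.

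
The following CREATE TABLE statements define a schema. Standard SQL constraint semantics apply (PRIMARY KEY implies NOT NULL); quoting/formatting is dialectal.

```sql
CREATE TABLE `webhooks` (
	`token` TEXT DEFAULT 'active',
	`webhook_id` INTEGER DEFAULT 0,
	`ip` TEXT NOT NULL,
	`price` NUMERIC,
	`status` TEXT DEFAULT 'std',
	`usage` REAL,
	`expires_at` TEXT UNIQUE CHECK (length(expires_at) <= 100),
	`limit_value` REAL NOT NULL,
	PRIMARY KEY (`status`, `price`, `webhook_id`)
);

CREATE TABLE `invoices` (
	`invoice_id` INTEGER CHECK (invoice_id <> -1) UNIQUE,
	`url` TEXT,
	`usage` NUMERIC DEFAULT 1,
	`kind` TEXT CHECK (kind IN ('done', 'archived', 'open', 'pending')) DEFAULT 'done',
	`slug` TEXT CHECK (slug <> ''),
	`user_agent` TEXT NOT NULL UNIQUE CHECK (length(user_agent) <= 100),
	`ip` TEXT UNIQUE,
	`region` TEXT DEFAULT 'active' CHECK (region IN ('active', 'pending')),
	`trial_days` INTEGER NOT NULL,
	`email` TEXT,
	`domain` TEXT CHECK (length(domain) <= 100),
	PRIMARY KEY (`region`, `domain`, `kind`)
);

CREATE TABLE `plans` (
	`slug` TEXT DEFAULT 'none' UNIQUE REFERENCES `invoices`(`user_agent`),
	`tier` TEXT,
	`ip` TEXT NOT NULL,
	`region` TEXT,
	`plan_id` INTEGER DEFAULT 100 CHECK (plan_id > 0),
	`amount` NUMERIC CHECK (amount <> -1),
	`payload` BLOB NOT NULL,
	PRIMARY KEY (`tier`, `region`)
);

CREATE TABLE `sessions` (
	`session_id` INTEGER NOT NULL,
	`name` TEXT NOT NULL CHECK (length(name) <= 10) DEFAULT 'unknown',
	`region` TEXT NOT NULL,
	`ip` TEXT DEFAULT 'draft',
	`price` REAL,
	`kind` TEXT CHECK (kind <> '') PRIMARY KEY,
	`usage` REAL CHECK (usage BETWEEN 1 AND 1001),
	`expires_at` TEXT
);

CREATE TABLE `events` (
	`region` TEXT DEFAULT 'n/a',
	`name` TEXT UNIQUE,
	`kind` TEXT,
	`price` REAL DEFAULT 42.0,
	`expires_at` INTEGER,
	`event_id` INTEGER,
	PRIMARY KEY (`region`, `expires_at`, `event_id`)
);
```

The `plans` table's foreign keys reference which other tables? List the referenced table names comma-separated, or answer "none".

- slug REFERENCES invoices(user_agent).

invoices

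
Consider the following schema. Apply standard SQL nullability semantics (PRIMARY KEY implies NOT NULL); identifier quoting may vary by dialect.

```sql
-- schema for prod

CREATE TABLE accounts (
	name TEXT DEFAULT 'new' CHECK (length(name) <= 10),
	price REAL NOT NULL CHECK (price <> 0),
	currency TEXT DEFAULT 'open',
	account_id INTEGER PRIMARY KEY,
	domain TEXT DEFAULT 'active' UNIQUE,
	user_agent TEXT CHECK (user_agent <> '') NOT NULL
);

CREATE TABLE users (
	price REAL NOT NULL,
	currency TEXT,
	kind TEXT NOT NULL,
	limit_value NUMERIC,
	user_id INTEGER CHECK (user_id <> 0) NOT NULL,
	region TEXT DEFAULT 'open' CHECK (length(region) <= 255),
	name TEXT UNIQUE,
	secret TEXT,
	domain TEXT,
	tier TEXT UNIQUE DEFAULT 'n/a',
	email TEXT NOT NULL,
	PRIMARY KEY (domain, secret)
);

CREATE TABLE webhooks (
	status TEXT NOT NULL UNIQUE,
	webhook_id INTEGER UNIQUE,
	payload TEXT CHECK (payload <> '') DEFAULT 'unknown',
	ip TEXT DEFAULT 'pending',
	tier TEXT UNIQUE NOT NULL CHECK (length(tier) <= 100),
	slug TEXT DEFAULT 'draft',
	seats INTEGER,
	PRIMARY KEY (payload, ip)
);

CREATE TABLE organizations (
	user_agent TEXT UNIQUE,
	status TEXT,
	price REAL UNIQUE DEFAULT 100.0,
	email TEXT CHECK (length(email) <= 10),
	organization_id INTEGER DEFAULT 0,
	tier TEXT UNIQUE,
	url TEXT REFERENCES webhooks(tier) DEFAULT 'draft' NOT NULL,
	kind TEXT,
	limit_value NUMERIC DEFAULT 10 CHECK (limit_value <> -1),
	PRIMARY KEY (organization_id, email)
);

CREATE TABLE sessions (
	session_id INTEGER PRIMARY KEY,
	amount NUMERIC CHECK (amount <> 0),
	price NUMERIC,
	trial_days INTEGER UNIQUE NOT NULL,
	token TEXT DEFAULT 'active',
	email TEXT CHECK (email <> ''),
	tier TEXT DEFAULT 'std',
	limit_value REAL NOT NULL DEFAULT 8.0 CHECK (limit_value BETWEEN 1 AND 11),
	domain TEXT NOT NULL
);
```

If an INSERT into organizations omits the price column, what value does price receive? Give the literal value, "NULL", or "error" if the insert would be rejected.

100.0

price has an explicit DEFAULT 100.0.
When the column is omitted from an INSERT, that default is used.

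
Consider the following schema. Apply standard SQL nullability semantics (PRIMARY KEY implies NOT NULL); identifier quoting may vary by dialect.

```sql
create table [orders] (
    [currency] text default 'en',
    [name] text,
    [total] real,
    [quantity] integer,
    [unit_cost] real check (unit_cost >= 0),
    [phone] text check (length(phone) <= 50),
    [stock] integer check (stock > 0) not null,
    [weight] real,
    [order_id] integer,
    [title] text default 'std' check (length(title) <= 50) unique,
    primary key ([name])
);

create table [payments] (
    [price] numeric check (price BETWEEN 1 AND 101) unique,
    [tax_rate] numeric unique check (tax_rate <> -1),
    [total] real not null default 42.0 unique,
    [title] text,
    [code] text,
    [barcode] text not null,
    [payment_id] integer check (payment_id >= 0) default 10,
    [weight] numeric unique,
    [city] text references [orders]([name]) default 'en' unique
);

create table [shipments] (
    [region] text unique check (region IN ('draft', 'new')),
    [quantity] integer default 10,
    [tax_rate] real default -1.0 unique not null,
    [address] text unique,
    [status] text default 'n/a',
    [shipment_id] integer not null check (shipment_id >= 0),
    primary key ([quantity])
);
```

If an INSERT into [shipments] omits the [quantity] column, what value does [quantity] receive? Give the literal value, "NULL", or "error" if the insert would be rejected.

quantity has an explicit DEFAULT 10.
When the column is omitted from an INSERT, that default is used.

10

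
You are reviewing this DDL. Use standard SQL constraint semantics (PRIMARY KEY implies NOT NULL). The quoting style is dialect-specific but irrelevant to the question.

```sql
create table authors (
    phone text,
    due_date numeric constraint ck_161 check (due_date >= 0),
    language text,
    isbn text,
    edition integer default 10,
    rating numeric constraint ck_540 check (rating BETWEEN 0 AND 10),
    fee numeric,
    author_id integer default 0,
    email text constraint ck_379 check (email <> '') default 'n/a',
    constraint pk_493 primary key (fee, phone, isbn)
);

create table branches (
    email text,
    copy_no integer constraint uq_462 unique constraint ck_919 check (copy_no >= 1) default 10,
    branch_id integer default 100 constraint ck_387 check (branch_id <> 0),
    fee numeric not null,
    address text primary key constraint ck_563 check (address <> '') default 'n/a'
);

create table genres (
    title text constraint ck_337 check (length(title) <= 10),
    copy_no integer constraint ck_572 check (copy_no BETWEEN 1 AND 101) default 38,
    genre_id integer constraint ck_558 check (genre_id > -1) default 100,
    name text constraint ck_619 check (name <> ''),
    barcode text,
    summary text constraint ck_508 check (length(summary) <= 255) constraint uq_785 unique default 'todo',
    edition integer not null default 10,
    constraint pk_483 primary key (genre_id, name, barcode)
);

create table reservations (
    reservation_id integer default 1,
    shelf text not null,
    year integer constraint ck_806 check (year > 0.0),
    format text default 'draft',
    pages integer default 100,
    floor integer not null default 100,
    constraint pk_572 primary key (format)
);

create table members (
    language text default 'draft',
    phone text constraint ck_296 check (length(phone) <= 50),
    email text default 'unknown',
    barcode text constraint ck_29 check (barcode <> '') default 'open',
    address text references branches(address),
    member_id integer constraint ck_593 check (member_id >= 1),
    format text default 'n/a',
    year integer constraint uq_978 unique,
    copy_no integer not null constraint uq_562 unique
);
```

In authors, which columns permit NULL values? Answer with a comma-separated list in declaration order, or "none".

- phone: part of the PRIMARY KEY, which implies NOT NULL → not nullable.
- due_date: CHECK does not forbid NULL (a CHECK constraint passes when its expression is NULL) → nullable.
- language: no NOT NULL constraint applies → nullable.
- isbn: part of the PRIMARY KEY, which implies NOT NULL → not nullable.
- edition: DEFAULT only fills an omitted column; an explicit NULL is still allowed → nullable.
- rating: CHECK does not forbid NULL (a CHECK constraint passes when its expression is NULL) → nullable.
- fee: part of the PRIMARY KEY, which implies NOT NULL → not nullable.
- author_id: DEFAULT only fills an omitted column; an explicit NULL is still allowed → nullable.
- email: CHECK does not forbid NULL (a CHECK constraint passes when its expression is NULL) → nullable.

due_date, language, edition, rating, author_id, email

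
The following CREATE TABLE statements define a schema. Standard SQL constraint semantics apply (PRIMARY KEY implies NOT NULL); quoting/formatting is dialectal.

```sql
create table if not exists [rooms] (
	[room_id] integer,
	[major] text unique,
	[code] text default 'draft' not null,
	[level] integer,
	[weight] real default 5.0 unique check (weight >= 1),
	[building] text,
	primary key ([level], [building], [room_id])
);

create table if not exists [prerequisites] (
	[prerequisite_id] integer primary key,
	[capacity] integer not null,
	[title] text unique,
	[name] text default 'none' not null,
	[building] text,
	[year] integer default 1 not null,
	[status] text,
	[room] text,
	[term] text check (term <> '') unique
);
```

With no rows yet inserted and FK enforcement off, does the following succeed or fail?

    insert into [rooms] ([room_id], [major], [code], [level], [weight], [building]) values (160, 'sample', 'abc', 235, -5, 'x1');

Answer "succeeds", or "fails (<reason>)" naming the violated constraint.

The value -5 for weight violates CHECK (weight >= 1).

fails (CHECK on weight)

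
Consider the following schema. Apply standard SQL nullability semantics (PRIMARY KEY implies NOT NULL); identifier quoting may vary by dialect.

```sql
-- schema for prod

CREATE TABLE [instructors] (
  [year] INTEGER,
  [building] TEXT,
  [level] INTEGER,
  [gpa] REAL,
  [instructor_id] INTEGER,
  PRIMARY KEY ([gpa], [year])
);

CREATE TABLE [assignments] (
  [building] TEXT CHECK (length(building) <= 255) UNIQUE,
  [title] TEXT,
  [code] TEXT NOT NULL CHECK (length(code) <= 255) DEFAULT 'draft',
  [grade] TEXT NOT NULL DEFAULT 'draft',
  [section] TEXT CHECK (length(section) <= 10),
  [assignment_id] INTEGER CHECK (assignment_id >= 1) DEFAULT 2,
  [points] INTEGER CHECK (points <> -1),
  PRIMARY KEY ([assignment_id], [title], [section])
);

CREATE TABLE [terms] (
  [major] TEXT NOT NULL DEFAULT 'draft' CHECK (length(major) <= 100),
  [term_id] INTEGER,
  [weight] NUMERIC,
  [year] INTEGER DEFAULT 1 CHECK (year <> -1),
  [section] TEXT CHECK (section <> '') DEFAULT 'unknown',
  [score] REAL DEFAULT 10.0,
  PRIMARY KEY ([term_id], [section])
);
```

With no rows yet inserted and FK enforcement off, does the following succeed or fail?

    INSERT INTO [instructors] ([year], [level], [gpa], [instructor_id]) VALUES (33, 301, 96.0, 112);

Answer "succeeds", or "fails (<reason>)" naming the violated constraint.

NOT NULL columns: gpa is supplied; year is supplied.
No constraint is violated.

succeeds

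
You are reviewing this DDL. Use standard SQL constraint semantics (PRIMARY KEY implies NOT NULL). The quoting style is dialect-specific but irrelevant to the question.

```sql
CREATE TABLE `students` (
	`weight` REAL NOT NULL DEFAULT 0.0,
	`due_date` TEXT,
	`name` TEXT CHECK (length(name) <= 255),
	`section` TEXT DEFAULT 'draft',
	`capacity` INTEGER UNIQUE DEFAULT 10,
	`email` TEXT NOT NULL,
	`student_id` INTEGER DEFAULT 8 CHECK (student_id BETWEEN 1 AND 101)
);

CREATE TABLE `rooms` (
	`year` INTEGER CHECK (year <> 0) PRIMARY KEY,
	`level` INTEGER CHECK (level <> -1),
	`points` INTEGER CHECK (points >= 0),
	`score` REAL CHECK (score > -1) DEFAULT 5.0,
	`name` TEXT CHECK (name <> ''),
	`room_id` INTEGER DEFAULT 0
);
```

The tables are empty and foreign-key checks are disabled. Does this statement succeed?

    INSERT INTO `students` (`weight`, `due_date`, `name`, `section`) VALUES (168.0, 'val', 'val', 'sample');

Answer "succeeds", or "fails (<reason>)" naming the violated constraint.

email is omitted from the column list and has no DEFAULT, so it would receive NULL.
But email is declared NOT NULL.

fails (NOT NULL on email)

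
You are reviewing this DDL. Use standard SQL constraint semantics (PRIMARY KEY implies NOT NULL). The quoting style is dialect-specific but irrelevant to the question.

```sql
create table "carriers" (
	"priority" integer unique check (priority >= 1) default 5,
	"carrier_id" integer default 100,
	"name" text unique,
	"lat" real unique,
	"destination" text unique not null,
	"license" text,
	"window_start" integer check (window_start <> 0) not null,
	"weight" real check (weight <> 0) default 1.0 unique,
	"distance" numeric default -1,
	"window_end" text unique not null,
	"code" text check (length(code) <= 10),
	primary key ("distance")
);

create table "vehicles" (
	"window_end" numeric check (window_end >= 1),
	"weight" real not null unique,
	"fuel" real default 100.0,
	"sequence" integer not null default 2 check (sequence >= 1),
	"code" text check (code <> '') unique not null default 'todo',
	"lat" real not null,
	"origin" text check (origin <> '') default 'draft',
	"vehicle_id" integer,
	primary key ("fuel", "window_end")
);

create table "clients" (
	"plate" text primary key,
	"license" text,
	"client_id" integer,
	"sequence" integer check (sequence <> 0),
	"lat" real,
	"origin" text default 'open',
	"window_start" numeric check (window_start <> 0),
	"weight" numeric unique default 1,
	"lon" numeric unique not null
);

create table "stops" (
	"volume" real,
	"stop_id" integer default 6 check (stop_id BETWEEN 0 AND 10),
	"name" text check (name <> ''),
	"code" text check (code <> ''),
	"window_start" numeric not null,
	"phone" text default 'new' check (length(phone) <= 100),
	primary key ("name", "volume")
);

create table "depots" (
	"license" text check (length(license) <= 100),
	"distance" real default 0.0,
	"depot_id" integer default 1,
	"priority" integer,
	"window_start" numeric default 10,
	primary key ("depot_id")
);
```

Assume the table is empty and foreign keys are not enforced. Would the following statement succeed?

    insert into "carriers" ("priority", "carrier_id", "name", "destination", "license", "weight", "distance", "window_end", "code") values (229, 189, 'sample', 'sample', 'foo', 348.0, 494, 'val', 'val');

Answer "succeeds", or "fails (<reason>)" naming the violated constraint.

fails (NOT NULL on window_start)

window_start is omitted from the column list and has no DEFAULT, so it would receive NULL.
But window_start is declared NOT NULL.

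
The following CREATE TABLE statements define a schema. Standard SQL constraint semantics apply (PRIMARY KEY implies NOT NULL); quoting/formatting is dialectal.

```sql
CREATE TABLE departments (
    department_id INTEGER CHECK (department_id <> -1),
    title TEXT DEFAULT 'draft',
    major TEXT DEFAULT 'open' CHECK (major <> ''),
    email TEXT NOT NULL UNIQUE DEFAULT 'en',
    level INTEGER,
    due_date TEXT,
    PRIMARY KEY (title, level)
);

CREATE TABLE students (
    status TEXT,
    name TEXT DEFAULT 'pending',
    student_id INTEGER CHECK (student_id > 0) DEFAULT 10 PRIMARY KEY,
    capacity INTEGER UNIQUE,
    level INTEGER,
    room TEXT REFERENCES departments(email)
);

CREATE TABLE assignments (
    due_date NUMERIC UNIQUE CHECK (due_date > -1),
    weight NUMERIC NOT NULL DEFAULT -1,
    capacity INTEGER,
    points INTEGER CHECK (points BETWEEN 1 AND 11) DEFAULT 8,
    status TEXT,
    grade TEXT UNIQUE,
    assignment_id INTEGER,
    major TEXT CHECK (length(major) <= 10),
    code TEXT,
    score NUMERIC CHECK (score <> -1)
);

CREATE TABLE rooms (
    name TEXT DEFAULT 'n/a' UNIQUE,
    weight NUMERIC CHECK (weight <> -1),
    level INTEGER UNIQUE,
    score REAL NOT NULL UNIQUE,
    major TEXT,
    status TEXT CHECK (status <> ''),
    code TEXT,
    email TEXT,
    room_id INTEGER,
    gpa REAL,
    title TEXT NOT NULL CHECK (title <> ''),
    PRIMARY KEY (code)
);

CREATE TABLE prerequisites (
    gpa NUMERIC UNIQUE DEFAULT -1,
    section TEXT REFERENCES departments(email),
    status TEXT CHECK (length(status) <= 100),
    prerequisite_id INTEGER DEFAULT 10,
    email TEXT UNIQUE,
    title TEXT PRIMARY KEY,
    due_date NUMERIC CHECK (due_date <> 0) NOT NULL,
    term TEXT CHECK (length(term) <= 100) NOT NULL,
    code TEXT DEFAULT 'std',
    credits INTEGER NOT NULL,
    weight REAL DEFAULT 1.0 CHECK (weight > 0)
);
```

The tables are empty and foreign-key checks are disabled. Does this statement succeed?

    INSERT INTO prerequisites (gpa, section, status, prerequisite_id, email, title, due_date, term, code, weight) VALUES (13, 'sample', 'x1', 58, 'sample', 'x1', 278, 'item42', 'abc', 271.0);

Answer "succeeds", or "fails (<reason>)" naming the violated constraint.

credits is omitted from the column list and has no DEFAULT, so it would receive NULL.
But credits is declared NOT NULL.

fails (NOT NULL on credits)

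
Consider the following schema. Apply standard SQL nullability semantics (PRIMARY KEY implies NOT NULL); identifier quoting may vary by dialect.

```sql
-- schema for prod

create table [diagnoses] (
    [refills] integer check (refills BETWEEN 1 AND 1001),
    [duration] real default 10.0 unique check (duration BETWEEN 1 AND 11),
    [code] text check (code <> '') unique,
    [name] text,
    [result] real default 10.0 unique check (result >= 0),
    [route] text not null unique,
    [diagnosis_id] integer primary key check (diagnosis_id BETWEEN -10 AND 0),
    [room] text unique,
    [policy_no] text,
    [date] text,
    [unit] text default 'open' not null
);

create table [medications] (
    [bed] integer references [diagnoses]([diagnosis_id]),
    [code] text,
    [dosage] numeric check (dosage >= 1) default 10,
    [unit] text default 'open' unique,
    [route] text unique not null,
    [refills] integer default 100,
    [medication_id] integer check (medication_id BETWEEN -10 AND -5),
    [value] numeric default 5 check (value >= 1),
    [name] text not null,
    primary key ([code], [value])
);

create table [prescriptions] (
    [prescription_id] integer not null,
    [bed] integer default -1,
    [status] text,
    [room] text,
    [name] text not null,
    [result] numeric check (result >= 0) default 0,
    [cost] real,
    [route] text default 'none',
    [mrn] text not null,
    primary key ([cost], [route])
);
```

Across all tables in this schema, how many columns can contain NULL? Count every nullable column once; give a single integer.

17

diagnoses: 8 nullable (refills, duration, code, name, result, room, policy_no, date — PK (diagnosis_id) and explicit NOT NULL columns excluded).
medications: 5 nullable (bed, dosage, unit, refills, medication_id — PK (code, value) and explicit NOT NULL columns excluded).
prescriptions: 4 nullable (bed, status, room, result — PK (cost, route) and explicit NOT NULL columns excluded).
Total: 8 + 5 + 4 = 17.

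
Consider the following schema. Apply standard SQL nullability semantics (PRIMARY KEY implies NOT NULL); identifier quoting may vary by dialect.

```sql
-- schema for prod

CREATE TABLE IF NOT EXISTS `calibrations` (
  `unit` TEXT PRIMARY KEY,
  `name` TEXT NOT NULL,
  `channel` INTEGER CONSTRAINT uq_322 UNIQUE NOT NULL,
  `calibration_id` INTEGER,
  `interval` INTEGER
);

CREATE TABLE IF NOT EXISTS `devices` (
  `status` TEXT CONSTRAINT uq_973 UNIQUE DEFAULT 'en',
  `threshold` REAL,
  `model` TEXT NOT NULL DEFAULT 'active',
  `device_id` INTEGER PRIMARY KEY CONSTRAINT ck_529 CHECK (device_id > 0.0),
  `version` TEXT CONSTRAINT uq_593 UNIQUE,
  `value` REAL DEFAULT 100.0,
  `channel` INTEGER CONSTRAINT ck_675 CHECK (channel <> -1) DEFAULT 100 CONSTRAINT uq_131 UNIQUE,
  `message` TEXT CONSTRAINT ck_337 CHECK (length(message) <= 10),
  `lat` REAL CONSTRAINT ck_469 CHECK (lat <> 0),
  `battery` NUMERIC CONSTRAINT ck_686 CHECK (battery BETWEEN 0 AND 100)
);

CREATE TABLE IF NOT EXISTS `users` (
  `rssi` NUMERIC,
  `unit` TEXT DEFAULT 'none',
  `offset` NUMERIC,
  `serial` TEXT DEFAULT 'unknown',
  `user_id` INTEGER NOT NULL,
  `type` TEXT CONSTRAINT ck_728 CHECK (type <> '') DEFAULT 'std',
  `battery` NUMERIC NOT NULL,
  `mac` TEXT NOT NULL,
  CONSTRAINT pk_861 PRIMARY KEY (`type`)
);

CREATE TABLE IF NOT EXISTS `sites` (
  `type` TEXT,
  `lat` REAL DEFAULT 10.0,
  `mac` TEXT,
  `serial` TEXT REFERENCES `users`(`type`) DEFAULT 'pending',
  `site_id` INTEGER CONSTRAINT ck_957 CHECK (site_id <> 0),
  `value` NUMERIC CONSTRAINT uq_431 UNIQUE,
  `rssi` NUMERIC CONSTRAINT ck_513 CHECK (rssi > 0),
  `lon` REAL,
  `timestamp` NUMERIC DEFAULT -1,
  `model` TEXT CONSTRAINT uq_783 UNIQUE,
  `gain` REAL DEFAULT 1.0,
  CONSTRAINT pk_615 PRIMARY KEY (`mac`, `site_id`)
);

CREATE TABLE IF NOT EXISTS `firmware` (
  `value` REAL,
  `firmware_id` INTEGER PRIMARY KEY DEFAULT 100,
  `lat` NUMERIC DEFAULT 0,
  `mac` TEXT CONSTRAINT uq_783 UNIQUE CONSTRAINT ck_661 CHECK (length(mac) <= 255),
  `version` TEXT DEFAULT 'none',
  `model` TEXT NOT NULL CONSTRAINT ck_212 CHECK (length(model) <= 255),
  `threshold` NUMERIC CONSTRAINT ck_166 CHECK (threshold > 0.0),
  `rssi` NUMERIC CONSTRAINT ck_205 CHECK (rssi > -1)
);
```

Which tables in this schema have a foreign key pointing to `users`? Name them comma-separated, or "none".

- sites.serial references users(type).

sites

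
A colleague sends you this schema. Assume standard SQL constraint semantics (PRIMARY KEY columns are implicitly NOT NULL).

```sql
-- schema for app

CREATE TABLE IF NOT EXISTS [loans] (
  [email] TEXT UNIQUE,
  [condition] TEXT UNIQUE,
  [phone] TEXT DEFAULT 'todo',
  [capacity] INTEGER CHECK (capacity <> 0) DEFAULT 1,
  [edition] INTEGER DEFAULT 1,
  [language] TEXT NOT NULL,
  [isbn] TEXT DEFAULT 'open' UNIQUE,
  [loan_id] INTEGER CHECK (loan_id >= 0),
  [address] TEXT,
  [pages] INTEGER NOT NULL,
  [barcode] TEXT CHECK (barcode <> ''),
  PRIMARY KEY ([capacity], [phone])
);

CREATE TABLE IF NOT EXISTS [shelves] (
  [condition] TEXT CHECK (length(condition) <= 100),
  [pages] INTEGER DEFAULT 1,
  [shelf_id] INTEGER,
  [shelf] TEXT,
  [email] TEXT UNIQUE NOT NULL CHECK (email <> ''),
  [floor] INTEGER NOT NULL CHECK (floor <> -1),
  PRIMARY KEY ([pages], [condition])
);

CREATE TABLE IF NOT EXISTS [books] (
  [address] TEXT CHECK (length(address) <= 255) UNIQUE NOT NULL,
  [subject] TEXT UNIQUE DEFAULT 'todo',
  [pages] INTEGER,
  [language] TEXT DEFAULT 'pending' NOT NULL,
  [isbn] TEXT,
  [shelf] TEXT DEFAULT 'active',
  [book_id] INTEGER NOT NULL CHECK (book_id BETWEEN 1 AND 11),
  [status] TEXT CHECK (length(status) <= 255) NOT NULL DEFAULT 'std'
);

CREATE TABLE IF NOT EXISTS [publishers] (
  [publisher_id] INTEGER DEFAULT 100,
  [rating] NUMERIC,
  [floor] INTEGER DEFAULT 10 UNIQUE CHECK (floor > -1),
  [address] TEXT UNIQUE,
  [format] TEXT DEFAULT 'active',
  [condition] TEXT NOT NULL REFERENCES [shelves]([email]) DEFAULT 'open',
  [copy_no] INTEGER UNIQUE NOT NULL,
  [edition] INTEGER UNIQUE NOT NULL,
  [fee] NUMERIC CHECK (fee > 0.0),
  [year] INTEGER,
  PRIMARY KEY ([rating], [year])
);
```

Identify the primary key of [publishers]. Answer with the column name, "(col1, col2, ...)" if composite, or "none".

A table-level PRIMARY KEY clause names 2 columns: rating, year.
This is a composite key — the combination is unique, not each column individually.

(rating, year)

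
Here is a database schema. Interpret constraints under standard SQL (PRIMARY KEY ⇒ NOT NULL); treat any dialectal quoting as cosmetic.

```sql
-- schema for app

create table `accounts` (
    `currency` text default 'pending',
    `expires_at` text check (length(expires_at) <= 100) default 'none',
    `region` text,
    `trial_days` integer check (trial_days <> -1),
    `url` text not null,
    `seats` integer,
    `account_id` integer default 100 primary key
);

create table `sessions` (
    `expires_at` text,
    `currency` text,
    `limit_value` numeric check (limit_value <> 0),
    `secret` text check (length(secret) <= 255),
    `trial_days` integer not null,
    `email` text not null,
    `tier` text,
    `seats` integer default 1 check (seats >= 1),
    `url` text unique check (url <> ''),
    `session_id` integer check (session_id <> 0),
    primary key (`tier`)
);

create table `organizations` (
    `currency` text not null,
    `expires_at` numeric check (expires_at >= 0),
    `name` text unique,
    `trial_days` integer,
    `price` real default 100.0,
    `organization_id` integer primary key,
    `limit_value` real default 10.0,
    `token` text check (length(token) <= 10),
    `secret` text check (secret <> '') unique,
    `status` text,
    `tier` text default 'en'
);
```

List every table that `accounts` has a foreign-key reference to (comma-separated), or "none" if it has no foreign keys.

No column in accounts has a REFERENCES clause.

none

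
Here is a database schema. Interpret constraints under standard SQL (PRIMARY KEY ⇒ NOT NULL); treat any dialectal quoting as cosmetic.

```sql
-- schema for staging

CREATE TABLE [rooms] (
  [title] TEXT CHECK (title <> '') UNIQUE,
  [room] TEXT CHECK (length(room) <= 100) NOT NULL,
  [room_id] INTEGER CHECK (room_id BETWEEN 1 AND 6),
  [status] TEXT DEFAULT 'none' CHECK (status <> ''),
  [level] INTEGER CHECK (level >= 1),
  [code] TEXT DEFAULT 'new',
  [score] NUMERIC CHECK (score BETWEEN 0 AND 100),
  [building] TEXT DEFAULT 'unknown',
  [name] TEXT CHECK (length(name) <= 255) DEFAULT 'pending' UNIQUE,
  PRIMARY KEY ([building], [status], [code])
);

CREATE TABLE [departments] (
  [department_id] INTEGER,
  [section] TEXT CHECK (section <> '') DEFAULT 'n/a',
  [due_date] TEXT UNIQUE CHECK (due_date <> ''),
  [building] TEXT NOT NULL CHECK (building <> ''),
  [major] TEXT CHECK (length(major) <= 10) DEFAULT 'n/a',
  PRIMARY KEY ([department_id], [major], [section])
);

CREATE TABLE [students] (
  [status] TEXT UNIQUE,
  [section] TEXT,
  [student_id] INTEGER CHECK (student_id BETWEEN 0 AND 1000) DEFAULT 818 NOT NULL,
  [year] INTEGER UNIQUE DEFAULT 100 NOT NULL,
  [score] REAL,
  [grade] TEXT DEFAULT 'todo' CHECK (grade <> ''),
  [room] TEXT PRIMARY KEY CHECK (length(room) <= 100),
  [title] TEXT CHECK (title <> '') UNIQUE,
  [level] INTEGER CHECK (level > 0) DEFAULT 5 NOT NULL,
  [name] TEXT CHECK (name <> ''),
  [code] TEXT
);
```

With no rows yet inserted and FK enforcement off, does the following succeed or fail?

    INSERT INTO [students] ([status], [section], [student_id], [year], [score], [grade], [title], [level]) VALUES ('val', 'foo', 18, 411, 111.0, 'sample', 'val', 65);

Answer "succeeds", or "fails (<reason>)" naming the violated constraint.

fails (NOT NULL on room)

room is omitted from the column list and has no DEFAULT, so it would receive NULL.
But room is part of the PRIMARY KEY (implied NOT NULL).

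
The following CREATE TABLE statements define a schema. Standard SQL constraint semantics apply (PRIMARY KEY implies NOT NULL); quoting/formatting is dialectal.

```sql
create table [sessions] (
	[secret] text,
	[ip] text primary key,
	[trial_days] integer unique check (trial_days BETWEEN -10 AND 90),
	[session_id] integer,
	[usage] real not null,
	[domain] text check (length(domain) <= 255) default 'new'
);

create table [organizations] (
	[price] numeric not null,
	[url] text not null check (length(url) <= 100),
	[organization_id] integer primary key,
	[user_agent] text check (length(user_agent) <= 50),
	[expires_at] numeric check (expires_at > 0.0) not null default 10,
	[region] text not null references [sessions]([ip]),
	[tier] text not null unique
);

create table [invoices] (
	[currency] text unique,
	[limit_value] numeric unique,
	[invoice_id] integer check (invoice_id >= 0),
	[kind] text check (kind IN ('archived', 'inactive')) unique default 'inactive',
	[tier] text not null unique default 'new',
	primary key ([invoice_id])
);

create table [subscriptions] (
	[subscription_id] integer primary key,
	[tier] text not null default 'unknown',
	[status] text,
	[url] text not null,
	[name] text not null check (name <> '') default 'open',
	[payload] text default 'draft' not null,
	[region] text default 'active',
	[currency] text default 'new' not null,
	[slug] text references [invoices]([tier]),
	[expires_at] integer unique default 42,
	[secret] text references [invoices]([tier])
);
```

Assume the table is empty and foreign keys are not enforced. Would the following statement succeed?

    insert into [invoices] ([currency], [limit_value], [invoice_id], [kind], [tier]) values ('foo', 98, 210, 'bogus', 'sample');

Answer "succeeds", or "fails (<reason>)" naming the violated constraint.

The value 'bogus' for kind violates CHECK (kind IN ('archived', 'inactive')).

fails (CHECK on kind)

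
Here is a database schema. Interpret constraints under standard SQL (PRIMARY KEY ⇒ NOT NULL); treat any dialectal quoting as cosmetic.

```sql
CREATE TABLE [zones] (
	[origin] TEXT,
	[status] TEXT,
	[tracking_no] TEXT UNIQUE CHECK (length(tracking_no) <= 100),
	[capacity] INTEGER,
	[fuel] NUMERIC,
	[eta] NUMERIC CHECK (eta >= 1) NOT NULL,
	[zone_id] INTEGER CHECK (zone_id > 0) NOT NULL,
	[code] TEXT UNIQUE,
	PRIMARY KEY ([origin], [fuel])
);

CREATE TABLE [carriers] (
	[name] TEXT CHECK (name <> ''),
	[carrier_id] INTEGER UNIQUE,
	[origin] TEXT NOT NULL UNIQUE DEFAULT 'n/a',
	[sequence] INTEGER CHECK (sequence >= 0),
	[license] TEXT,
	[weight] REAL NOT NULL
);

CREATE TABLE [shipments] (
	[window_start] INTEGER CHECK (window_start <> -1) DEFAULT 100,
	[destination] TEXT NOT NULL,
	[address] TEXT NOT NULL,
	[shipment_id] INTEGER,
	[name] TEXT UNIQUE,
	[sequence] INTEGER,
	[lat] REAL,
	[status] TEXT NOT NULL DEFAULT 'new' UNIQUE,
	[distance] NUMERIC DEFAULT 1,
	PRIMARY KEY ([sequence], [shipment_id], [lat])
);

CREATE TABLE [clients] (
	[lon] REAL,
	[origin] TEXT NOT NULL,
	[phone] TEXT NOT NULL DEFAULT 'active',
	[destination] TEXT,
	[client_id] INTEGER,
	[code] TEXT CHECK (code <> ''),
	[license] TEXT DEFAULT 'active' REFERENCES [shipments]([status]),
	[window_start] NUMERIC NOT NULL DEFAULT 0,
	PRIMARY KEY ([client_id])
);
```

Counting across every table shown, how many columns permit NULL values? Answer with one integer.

15

zones: 4 nullable (status, tracking_no, capacity, code — PK (origin, fuel) and explicit NOT NULL columns excluded).
carriers: 4 nullable (name, carrier_id, sequence, license — PK none and explicit NOT NULL columns excluded).
shipments: 3 nullable (window_start, name, distance — PK (sequence, shipment_id, lat) and explicit NOT NULL columns excluded).
clients: 4 nullable (lon, destination, code, license — PK (client_id) and explicit NOT NULL columns excluded).
Total: 4 + 4 + 3 + 4 = 15.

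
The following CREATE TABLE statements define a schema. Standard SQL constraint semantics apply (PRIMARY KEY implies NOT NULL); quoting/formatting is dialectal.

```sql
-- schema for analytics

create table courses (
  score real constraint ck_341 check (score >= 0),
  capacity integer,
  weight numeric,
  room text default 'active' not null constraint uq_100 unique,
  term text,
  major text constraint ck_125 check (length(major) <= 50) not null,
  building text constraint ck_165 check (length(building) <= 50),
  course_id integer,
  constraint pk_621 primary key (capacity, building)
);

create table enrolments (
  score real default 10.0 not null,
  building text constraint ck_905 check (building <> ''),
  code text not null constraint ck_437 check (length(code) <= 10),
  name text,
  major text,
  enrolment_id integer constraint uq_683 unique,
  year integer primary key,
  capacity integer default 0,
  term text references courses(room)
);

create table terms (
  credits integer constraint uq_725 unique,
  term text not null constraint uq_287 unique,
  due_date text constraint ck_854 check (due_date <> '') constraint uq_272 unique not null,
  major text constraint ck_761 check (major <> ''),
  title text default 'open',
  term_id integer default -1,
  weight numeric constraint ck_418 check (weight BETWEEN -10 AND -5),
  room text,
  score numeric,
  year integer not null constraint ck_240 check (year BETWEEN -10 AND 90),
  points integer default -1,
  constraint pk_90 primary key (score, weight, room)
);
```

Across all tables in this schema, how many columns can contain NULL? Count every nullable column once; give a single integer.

courses: 4 nullable (score, weight, term, course_id — PK (capacity, building) and explicit NOT NULL columns excluded).
enrolments: 6 nullable (building, name, major, enrolment_id, capacity, term — PK (year) and explicit NOT NULL columns excluded).
terms: 5 nullable (credits, major, title, term_id, points — PK (score, weight, room) and explicit NOT NULL columns excluded).
Total: 4 + 6 + 5 = 15.

15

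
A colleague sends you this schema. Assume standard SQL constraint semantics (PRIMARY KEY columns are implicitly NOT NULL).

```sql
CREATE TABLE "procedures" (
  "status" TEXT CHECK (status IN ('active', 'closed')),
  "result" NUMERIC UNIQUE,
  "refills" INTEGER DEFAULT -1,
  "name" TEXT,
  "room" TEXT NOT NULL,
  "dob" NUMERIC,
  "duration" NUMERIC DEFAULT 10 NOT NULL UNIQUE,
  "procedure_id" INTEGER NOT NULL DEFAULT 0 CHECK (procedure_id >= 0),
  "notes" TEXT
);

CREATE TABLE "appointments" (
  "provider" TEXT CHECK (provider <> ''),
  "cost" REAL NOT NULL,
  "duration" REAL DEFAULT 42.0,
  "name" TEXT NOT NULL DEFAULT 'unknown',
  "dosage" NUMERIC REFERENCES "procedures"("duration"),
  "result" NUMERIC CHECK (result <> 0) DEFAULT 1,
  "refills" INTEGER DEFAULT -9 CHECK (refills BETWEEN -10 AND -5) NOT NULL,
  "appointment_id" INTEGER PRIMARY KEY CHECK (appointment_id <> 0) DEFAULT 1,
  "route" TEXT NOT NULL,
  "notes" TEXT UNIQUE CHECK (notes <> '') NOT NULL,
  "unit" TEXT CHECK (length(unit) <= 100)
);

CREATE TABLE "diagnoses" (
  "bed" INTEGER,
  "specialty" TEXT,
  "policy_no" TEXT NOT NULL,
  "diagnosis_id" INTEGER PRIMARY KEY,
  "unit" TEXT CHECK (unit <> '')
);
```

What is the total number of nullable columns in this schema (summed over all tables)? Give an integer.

procedures: 6 nullable (status, result, refills, name, dob, notes — PK none and explicit NOT NULL columns excluded).
appointments: 5 nullable (provider, duration, dosage, result, unit — PK (appointment_id) and explicit NOT NULL columns excluded).
diagnoses: 3 nullable (bed, specialty, unit — PK (diagnosis_id) and explicit NOT NULL columns excluded).
Total: 6 + 5 + 3 = 14.

14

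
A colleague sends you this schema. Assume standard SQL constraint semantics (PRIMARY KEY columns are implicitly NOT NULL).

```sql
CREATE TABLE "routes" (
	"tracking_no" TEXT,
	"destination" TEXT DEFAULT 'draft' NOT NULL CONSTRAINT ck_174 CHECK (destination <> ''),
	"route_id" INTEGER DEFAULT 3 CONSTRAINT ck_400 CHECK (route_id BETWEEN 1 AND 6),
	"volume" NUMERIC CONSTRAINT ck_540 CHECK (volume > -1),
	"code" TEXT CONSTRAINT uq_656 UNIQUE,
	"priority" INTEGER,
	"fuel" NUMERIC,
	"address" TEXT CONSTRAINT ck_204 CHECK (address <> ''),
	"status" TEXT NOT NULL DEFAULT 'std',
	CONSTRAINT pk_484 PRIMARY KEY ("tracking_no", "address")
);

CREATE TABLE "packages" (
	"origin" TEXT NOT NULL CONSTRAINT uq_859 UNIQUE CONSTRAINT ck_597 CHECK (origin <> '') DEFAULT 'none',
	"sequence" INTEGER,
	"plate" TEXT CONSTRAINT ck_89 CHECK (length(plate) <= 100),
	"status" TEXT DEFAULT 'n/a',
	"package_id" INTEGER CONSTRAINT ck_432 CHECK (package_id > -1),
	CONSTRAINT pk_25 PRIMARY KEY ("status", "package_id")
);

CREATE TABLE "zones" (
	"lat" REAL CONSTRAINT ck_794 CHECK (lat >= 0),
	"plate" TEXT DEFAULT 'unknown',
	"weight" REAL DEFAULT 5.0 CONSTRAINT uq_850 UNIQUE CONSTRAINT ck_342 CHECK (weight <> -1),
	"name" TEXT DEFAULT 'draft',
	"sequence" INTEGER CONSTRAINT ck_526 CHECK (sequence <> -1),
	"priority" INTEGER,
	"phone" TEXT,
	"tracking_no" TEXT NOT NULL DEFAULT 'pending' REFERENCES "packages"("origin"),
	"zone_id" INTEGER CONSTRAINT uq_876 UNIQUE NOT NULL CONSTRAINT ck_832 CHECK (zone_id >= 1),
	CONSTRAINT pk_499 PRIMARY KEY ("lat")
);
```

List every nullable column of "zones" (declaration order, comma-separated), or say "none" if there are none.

plate, weight, name, sequence, priority, phone

- lat: part of the PRIMARY KEY, which implies NOT NULL → not nullable.
- plate: DEFAULT only fills an omitted column; an explicit NULL is still allowed → nullable.
- weight: CHECK does not forbid NULL (a CHECK constraint passes when its expression is NULL) → nullable.
- name: DEFAULT only fills an omitted column; an explicit NULL is still allowed → nullable.
- sequence: CHECK does not forbid NULL (a CHECK constraint passes when its expression is NULL) → nullable.
- priority: no NOT NULL constraint applies → nullable.
- phone: no NOT NULL constraint applies → nullable.
- tracking_no: declared NOT NULL → not nullable.
- zone_id: declared NOT NULL → not nullable.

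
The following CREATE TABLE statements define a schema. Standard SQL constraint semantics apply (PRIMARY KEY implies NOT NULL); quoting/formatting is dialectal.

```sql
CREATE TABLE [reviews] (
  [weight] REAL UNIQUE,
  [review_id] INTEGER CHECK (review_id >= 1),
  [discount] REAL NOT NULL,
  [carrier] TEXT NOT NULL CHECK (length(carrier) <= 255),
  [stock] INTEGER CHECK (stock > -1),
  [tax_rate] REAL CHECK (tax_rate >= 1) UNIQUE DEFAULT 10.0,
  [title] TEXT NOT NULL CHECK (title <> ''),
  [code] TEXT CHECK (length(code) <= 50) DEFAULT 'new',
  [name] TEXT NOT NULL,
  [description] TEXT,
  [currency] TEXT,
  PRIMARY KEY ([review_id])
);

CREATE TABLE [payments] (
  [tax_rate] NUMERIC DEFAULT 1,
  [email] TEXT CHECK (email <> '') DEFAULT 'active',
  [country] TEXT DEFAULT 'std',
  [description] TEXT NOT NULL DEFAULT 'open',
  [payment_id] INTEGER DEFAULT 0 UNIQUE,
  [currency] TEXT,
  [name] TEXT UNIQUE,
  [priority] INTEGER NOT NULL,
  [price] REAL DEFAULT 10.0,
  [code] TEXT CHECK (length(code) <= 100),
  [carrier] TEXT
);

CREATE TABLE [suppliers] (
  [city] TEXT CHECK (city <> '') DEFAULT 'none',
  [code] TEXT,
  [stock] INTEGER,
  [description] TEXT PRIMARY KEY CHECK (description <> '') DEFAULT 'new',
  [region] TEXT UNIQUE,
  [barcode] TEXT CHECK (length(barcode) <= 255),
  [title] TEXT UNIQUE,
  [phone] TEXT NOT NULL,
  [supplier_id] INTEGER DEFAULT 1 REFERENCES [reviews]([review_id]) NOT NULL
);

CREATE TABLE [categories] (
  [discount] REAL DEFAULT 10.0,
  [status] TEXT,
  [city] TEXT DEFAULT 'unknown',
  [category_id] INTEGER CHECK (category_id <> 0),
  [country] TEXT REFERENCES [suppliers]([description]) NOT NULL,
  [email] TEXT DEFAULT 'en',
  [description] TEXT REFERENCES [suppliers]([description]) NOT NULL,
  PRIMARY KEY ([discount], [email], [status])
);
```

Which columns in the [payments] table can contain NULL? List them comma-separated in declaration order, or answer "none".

tax_rate, email, country, payment_id, currency, name, price, code, carrier

- tax_rate: DEFAULT only fills an omitted column; an explicit NULL is still allowed → nullable.
- email: CHECK does not forbid NULL (a CHECK constraint passes when its expression is NULL) → nullable.
- country: DEFAULT only fills an omitted column; an explicit NULL is still allowed → nullable.
- description: declared NOT NULL → not nullable.
- payment_id: UNIQUE does not imply NOT NULL → nullable.
- currency: no NOT NULL constraint applies → nullable.
- name: UNIQUE does not imply NOT NULL → nullable.
- priority: declared NOT NULL → not nullable.
- price: DEFAULT only fills an omitted column; an explicit NULL is still allowed → nullable.
- code: CHECK does not forbid NULL (a CHECK constraint passes when its expression is NULL) → nullable.
- carrier: no NOT NULL constraint applies → nullable.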